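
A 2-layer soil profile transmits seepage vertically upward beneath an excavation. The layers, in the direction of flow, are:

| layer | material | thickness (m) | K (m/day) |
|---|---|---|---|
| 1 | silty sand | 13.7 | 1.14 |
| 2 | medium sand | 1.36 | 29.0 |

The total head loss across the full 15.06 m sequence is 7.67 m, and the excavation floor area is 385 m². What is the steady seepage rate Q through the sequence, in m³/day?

245

Flow is perpendicular to layering, so the layers act in series and the equivalent K is the thickness-weighted harmonic mean.
Total thickness L = 13.7 + 1.36 = 15.06 m.
Σ(b_i/K_i) = 13.7/1.14 + 1.36/29.0 = 12.06 d.
K_eq = L / Σ(b_i/K_i) = 15.06 / 12.06 = 1.248 m/day.
Q = K_eq · A · (Δh/L) = 1.248 × 385 × (7.67/15.06) = 244.8 m³/day.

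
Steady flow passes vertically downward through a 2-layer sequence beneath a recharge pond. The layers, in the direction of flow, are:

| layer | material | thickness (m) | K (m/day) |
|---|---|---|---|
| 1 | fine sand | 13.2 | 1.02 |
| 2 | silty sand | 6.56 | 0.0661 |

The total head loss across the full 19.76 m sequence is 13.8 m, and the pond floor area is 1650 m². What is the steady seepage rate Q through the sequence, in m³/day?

Flow is perpendicular to layering, so the layers act in series and the equivalent K is the thickness-weighted harmonic mean.
Total thickness L = 13.2 + 6.56 = 19.76 m.
Σ(b_i/K_i) = 13.2/1.02 + 6.56/0.0661 = 112.2 d.
K_eq = L / Σ(b_i/K_i) = 19.76 / 112.2 = 0.1761 m/day.
Q = K_eq · A · (Δh/L) = 0.1761 × 1650 × (13.8/19.76) = 203.0 m³/day.

203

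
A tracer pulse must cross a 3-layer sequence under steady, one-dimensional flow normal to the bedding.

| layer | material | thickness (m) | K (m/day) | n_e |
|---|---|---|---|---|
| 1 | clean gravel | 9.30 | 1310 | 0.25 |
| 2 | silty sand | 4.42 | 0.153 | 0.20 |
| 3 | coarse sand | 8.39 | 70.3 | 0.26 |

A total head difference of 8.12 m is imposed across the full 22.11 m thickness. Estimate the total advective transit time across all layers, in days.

19.3

With flow normal to the layers, continuity requires the same specific discharge q through every layer.
Σ(b_i/K_i) = 9.30/1310 + 4.42/0.153 + 8.39/70.3 = 29.02 d.
q = Δh / Σ(b_i/K_i) = 8.12 / 29.02 = 0.2799 m/day.
In each layer the seepage velocity is v_i = q/n_i, so the layer transit time is t_i = b_i·n_i / q:
  layer 1 (clean gravel): t_1 = 9.30 × 0.25 / 0.2799 = 8.308 d
  layer 2 (silty sand): t_2 = 4.42 × 0.20 / 0.2799 = 3.159 d
  layer 3 (coarse sand): t_3 = 8.39 × 0.26 / 0.2799 = 7.795 d
Total t = Σ t_i = 19.26 days.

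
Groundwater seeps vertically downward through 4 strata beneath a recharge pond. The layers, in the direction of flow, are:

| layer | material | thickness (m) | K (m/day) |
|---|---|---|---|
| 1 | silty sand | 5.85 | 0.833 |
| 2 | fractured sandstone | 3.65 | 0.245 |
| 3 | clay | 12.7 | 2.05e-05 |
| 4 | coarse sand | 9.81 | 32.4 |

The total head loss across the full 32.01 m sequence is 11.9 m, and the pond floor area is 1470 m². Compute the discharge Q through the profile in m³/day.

0.0282

Flow is perpendicular to layering, so the layers act in series and the equivalent K is the thickness-weighted harmonic mean.
Total thickness L = 5.85 + 3.65 + 12.7 + 9.81 = 32.01 m.
Σ(b_i/K_i) = 5.85/0.833 + 3.65/0.245 + 12.7/2.05e-05 + 9.81/32.4 = 6.195e+05 d.
K_eq = L / Σ(b_i/K_i) = 32.01 / 6.195e+05 = 5.167e-05 m/day.
Q = K_eq · A · (Δh/L) = 5.167e-05 × 1470 × (11.9/32.01) = 0.02824 m³/day.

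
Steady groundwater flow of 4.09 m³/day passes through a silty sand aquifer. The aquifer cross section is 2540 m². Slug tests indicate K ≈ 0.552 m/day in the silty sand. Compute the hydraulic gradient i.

0.00292

From Q = K·A·i, i = Q / (K·A) = 4.09 / (0.5520 × 2540) = 0.002917.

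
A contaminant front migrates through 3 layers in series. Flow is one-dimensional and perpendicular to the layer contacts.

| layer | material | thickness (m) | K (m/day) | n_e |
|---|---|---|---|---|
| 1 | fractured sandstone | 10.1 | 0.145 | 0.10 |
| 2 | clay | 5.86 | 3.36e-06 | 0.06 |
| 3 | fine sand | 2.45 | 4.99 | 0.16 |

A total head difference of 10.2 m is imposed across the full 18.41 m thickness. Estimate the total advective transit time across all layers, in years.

With flow normal to the layers, continuity requires the same specific discharge q through every layer.
Σ(b_i/K_i) = 10.1/0.145 + 5.86/3.36e-06 + 2.45/4.99 = 1.744e+06 d.
q = Δh / Σ(b_i/K_i) = 10.2 / 1.744e+06 = 5.848e-06 m/day.
In each layer the seepage velocity is v_i = q/n_i, so the layer transit time is t_i = b_i·n_i / q:
  layer 1 (fractured sandstone): t_1 = 10.1 × 0.10 / 5.848e-06 = 1.727e+05 d
  layer 2 (clay): t_2 = 5.86 × 0.06 / 5.848e-06 = 60121 d
  layer 3 (fine sand): t_3 = 2.45 × 0.16 / 5.848e-06 = 67029 d
Total t = Σ t_i = 2.999e+05 days = 820.9 years.

821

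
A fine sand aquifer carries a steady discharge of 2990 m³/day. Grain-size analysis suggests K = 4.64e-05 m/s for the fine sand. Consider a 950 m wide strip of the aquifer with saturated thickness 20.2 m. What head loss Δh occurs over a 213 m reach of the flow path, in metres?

8.28

Convert K: 4.64e-05 m/s × 86400 = 4.009 m/day.
Cross-sectional area A = 950 × 20.2 = 19190 m².
From Q = K·A·i, i = Q / (K·A) = 2990 / (4.009 × 19190) = 0.03887.
Head loss Δh = i · L = 0.03887 × 213 = 8.278 m.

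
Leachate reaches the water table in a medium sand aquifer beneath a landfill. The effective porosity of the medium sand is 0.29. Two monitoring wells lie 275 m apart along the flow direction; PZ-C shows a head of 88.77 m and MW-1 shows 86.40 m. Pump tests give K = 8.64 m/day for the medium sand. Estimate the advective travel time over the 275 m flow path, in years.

2.93

Hydraulic gradient i = (88.77 − 86.40) / 275 = 2.37 / 275 = 0.008618.
Darcy flux q = K · i = 8.640 × 0.008618 = 0.07446 m/day.
Seepage velocity v = q / n_e = 0.07446 / 0.29 = 0.2568 m/day.
Travel time t = L / v = 275 / 0.2568 = 1071 days = 2.932 years.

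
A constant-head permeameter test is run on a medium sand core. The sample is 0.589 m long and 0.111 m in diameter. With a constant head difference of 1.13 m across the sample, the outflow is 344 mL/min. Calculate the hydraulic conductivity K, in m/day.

Cross-sectional area A = π·(d/2)² = π × (0.111/2)² = 0.009677 m².
Convert discharge: 344 mL/min = 5.733e-06 m³/s.
Darcy's law rearranged: K = Q·L / (A·Δh) = 5.733e-06 × 0.589 / (0.009677 × 1.13) = 0.0003088 m/s = 26.68 m/day.

26.7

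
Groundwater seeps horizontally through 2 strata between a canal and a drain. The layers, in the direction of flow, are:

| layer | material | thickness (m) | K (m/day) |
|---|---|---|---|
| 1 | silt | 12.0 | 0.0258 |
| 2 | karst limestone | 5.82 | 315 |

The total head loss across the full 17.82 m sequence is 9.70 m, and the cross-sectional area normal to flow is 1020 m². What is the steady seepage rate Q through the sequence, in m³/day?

21.3

Flow is perpendicular to layering, so the layers act in series and the equivalent K is the thickness-weighted harmonic mean.
Total thickness L = 12.0 + 5.82 = 17.82 m.
Σ(b_i/K_i) = 12.0/0.0258 + 5.82/315 = 465.1 d.
K_eq = L / Σ(b_i/K_i) = 17.82 / 465.1 = 0.03831 m/day.
Q = K_eq · A · (Δh/L) = 0.03831 × 1020 × (9.70/17.82) = 21.27 m³/day.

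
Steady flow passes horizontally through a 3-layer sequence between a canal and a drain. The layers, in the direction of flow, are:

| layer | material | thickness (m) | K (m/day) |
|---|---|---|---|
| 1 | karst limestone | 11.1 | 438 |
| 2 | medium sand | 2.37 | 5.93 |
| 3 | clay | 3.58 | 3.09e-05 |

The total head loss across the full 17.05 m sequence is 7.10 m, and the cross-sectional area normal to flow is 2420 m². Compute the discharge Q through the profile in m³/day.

0.148

Flow is perpendicular to layering, so the layers act in series and the equivalent K is the thickness-weighted harmonic mean.
Total thickness L = 11.1 + 2.37 + 3.58 = 17.05 m.
Σ(b_i/K_i) = 11.1/438 + 2.37/5.93 + 3.58/3.09e-05 = 1.159e+05 d.
K_eq = L / Σ(b_i/K_i) = 17.05 / 1.159e+05 = 0.0001472 m/day.
Q = K_eq · A · (Δh/L) = 0.0001472 × 2420 × (7.10/17.05) = 0.1483 m³/day.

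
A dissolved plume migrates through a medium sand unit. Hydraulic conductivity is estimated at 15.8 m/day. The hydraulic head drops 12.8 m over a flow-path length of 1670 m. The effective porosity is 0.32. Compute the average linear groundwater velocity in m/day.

0.378

Hydraulic gradient i = Δh / L = 12.8 / 1670 = 0.007665.
Darcy flux q = K · i = 15.80 × 0.007665 = 0.1211 m/day.
Seepage velocity v = q / n_e = 0.1211 / 0.32 = 0.3784 m/day.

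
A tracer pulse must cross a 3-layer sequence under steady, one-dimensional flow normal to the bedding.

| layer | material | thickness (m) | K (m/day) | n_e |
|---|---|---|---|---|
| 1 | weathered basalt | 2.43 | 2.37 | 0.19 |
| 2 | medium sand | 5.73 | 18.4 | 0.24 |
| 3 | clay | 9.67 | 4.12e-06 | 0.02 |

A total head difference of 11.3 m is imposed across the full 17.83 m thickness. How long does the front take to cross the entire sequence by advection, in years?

With flow normal to the layers, continuity requires the same specific discharge q through every layer.
Σ(b_i/K_i) = 2.43/2.37 + 5.73/18.4 + 9.67/4.12e-06 = 2.347e+06 d.
q = Δh / Σ(b_i/K_i) = 11.3 / 2.347e+06 = 4.814e-06 m/day.
In each layer the seepage velocity is v_i = q/n_i, so the layer transit time is t_i = b_i·n_i / q:
  layer 1 (weathered basalt): t_1 = 2.43 × 0.19 / 4.814e-06 = 95898 d
  layer 2 (medium sand): t_2 = 5.73 × 0.24 / 4.814e-06 = 2.856e+05 d
  layer 3 (clay): t_3 = 9.67 × 0.02 / 4.814e-06 = 40171 d
Total t = Σ t_i = 4.217e+05 days = 1155 years.

1150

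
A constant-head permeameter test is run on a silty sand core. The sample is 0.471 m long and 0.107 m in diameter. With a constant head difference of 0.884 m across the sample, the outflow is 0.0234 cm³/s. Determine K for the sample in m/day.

Cross-sectional area A = π·(d/2)² = π × (0.107/2)² = 0.008992 m².
Convert discharge: 0.0234 cm³/s = 2.340e-08 m³/s.
Darcy's law rearranged: K = Q·L / (A·Δh) = 2.340e-08 × 0.471 / (0.008992 × 0.884) = 1.387e-06 m/s = 0.1198 m/day.

0.120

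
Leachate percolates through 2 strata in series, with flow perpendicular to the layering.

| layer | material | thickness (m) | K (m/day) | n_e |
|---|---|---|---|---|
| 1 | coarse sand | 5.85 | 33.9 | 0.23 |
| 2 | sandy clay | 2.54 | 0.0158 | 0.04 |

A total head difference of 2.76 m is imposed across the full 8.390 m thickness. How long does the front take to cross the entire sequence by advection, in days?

With flow normal to the layers, continuity requires the same specific discharge q through every layer.
Σ(b_i/K_i) = 5.85/33.9 + 2.54/0.0158 = 160.9 d.
q = Δh / Σ(b_i/K_i) = 2.76 / 160.9 = 0.01715 m/day.
In each layer the seepage velocity is v_i = q/n_i, so the layer transit time is t_i = b_i·n_i / q:
  layer 1 (coarse sand): t_1 = 5.85 × 0.23 / 0.01715 = 78.45 d
  layer 2 (sandy clay): t_2 = 2.54 × 0.04 / 0.01715 = 5.924 d
Total t = Σ t_i = 84.38 days.

84.4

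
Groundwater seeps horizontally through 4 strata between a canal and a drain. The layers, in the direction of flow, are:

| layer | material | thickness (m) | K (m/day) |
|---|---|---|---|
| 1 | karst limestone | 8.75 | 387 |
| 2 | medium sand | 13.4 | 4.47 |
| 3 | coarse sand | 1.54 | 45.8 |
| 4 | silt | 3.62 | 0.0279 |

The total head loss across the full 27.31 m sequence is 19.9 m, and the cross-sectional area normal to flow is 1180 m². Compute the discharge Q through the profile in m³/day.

177

Flow is perpendicular to layering, so the layers act in series and the equivalent K is the thickness-weighted harmonic mean.
Total thickness L = 8.75 + 13.4 + 1.54 + 3.62 = 27.31 m.
Σ(b_i/K_i) = 8.75/387 + 13.4/4.47 + 1.54/45.8 + 3.62/0.0279 = 132.8 d.
K_eq = L / Σ(b_i/K_i) = 27.31 / 132.8 = 0.2056 m/day.
Q = K_eq · A · (Δh/L) = 0.2056 × 1180 × (19.9/27.31) = 176.8 m³/day.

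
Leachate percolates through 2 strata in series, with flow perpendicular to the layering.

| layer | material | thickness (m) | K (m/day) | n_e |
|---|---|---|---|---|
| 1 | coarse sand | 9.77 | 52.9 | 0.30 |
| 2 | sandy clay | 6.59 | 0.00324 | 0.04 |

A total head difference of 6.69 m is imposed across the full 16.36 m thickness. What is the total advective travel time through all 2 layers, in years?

2.66

With flow normal to the layers, continuity requires the same specific discharge q through every layer.
Σ(b_i/K_i) = 9.77/52.9 + 6.59/0.00324 = 2034 d.
q = Δh / Σ(b_i/K_i) = 6.69 / 2034 = 0.003289 m/day.
In each layer the seepage velocity is v_i = q/n_i, so the layer transit time is t_i = b_i·n_i / q:
  layer 1 (coarse sand): t_1 = 9.77 × 0.30 / 0.003289 = 891.2 d
  layer 2 (sandy clay): t_2 = 6.59 × 0.04 / 0.003289 = 80.15 d
Total t = Σ t_i = 971.3 days = 2.659 years.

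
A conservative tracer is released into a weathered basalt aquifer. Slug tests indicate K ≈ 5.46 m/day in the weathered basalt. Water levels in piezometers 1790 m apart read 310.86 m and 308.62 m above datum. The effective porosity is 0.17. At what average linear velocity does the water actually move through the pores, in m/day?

Hydraulic gradient i = (310.86 − 308.62) / 1790 = 2.24 / 1790 = 0.001251.
Darcy flux q = K · i = 5.460 × 0.001251 = 0.006833 m/day.
Seepage velocity v = q / n_e = 0.006833 / 0.17 = 0.04019 m/day.

0.0402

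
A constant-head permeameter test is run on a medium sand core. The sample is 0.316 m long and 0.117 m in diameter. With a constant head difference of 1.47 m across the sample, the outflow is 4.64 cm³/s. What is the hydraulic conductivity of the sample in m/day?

8.02

Cross-sectional area A = π·(d/2)² = π × (0.117/2)² = 0.01075 m².
Convert discharge: 4.64 cm³/s = 4.640e-06 m³/s.
Darcy's law rearranged: K = Q·L / (A·Δh) = 4.640e-06 × 0.316 / (0.01075 × 1.47) = 9.277e-05 m/s = 8.016 m/day.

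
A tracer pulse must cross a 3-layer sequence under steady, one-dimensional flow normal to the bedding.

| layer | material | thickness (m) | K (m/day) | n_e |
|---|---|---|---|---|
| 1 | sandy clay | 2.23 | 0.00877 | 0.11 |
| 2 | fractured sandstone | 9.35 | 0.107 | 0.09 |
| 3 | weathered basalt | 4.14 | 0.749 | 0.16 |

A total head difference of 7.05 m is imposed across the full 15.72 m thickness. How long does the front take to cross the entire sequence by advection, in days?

86.1

With flow normal to the layers, continuity requires the same specific discharge q through every layer.
Σ(b_i/K_i) = 2.23/0.00877 + 9.35/0.107 + 4.14/0.749 = 347.2 d.
q = Δh / Σ(b_i/K_i) = 7.05 / 347.2 = 0.02031 m/day.
In each layer the seepage velocity is v_i = q/n_i, so the layer transit time is t_i = b_i·n_i / q:
  layer 1 (sandy clay): t_1 = 2.23 × 0.11 / 0.02031 = 12.08 d
  layer 2 (fractured sandstone): t_2 = 9.35 × 0.09 / 0.02031 = 41.44 d
  layer 3 (weathered basalt): t_3 = 4.14 × 0.16 / 0.02031 = 32.62 d
Total t = Σ t_i = 86.14 days.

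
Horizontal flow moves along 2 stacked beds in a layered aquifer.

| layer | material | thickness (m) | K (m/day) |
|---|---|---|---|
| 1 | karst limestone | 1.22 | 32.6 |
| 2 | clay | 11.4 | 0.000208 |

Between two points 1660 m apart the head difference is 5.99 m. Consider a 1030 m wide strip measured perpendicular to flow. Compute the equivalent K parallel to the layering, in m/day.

Flow is parallel to layering, so each bed carries its own Darcy discharge and the transmissivities add.
Σ(K_i·b_i) = 32.6×1.22 + 0.000208×11.4 = 39.77 m²/day.
Total thickness b = 12.62 m, so K_eq = Σ(K_i·b_i)/b = 3.152 m/day.

3.15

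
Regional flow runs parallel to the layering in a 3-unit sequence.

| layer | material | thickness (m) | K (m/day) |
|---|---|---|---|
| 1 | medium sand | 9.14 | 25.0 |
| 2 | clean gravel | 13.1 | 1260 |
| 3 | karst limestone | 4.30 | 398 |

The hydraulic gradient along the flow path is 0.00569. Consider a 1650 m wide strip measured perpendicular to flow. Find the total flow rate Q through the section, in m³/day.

Flow is parallel to layering, so each bed carries its own Darcy discharge and the transmissivities add.
Σ(K_i·b_i) = 25.0×9.14 + 1260×13.1 + 398×4.30 = 18446 m²/day.
Hydraulic gradient i = 0.00569.
Q = Σ(K_i·b_i) · W · i = 18446 × 1650 × 0.005690 = 1.732e+05 m³/day.

173000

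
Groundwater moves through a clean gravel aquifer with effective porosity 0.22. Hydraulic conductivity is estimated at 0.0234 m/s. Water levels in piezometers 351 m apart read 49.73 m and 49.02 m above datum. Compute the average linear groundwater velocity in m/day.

18.6

Convert K: 0.0234 m/s × 86400 = 2022 m/day.
Hydraulic gradient i = (49.73 − 49.02) / 351 = 0.71 / 351 = 0.002023.
Darcy flux q = K · i = 2022 × 0.002023 = 4.090 m/day.
Seepage velocity v = q / n_e = 4.090 / 0.22 = 18.59 m/day.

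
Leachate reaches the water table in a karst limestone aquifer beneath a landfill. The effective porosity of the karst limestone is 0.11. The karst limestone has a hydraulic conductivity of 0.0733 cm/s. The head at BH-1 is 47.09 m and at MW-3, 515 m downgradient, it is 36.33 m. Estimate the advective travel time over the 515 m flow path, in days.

42.8

Convert K: 0.0733 cm/s × 864 = 63.33 m/day.
Hydraulic gradient i = (47.09 − 36.33) / 515 = 10.76 / 515 = 0.02089.
Darcy flux q = K · i = 63.33 × 0.02089 = 1.323 m/day.
Seepage velocity v = q / n_e = 1.323 / 0.11 = 12.03 m/day.
Travel time t = L / v = 515 / 12.03 = 42.81 days.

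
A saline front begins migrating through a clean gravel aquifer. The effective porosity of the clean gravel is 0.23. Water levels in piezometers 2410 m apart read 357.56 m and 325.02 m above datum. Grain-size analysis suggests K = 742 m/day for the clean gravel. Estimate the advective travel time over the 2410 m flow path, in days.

Hydraulic gradient i = (357.56 − 325.02) / 2410 = 32.54 / 2410 = 0.01350.
Darcy flux q = K · i = 742.0 × 0.01350 = 10.02 m/day.
Seepage velocity v = q / n_e = 10.02 / 0.23 = 43.56 m/day.
Travel time t = L / v = 2410 / 43.56 = 55.33 days.

55.3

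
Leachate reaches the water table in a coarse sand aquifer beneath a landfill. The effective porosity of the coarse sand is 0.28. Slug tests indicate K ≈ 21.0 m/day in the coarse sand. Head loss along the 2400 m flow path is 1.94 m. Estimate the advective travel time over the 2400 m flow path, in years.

108

Hydraulic gradient i = Δh / L = 1.94 / 2400 = 0.0008083.
Darcy flux q = K · i = 21.00 × 0.0008083 = 0.01698 m/day.
Seepage velocity v = q / n_e = 0.01698 / 0.28 = 0.06062 m/day.
Travel time t = L / v = 2400 / 0.06062 = 39588 days = 108.4 years.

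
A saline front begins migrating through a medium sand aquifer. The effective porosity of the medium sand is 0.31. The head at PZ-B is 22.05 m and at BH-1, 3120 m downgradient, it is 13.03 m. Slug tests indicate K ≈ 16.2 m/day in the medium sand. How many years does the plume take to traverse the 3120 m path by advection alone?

Hydraulic gradient i = (22.05 − 13.03) / 3120 = 9.02 / 3120 = 0.002891.
Darcy flux q = K · i = 16.20 × 0.002891 = 0.04683 m/day.
Seepage velocity v = q / n_e = 0.04683 / 0.31 = 0.1511 m/day.
Travel time t = L / v = 3120 / 0.1511 = 20651 days = 56.54 years.

56.5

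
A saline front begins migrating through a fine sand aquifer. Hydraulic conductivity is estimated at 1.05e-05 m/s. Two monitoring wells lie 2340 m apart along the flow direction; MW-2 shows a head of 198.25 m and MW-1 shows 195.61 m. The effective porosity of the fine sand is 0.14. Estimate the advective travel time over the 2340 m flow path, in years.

Convert K: 1.05e-05 m/s × 86400 = 0.9072 m/day.
Hydraulic gradient i = (198.25 − 195.61) / 2340 = 2.64 / 2340 = 0.001128.
Darcy flux q = K · i = 0.9072 × 0.001128 = 0.001024 m/day.
Seepage velocity v = q / n_e = 0.001024 / 0.14 = 0.007311 m/day.
Travel time t = L / v = 2340 / 0.007311 = 3.201e+05 days = 876.3 years.

876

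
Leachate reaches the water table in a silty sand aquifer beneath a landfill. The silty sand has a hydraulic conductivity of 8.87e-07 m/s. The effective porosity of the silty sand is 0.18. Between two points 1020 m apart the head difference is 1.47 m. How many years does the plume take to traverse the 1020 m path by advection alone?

Convert K: 8.87e-07 m/s × 86400 = 0.07664 m/day.
Hydraulic gradient i = Δh / L = 1.47 / 1020 = 0.001441.
Darcy flux q = K · i = 0.07664 × 0.001441 = 0.0001104 m/day.
Seepage velocity v = q / n_e = 0.0001104 / 0.18 = 0.0006136 m/day.
Travel time t = L / v = 1020 / 0.0006136 = 1.662e+06 days = 4551 years.

4550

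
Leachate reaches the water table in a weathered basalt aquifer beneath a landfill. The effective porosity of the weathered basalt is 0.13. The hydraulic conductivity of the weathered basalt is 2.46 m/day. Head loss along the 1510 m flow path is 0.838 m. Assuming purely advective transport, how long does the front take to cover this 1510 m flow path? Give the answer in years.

Hydraulic gradient i = Δh / L = 0.838 / 1510 = 0.0005550.
Darcy flux q = K · i = 2.460 × 0.0005550 = 0.001365 m/day.
Seepage velocity v = q / n_e = 0.001365 / 0.13 = 0.01050 m/day.
Travel time t = L / v = 1510 / 0.01050 = 1.438e+05 days = 393.7 years.

394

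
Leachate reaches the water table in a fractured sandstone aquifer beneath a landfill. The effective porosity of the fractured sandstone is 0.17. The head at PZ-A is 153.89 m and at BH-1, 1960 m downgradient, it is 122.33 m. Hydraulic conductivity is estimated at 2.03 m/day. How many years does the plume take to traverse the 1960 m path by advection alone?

Hydraulic gradient i = (153.89 − 122.33) / 1960 = 31.56 / 1960 = 0.01610.
Darcy flux q = K · i = 2.030 × 0.01610 = 0.03269 m/day.
Seepage velocity v = q / n_e = 0.03269 / 0.17 = 0.1923 m/day.
Travel time t = L / v = 1960 / 0.1923 = 10194 days = 27.91 years.

27.9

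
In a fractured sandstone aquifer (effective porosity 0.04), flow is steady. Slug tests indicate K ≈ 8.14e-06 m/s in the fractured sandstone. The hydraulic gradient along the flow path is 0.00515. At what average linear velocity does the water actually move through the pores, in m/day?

Convert K: 8.14e-06 m/s × 86400 = 0.7033 m/day.
Hydraulic gradient i = 0.00515.
Darcy flux q = K · i = 0.7033 × 0.005150 = 0.003622 m/day.
Seepage velocity v = q / n_e = 0.003622 / 0.04 = 0.09055 m/day.

0.0905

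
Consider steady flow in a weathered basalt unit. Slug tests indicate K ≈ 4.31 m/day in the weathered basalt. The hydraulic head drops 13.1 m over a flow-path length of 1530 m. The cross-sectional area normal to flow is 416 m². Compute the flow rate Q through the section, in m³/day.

Hydraulic gradient i = Δh / L = 13.1 / 1530 = 0.008562.
Darcy's law: Q = K · A · i = 4.310 × 416.0 × 0.008562 = 15.35 m³/day.

15.4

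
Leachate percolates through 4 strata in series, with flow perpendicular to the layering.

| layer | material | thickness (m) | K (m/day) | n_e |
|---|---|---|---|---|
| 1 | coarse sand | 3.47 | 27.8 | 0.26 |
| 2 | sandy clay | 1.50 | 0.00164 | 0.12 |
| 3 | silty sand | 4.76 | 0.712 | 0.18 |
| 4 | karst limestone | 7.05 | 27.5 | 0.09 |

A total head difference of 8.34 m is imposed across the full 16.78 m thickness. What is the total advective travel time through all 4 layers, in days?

With flow normal to the layers, continuity requires the same specific discharge q through every layer.
Σ(b_i/K_i) = 3.47/27.8 + 1.50/0.00164 + 4.76/0.712 + 7.05/27.5 = 921.7 d.
q = Δh / Σ(b_i/K_i) = 8.34 / 921.7 = 0.009048 m/day.
In each layer the seepage velocity is v_i = q/n_i, so the layer transit time is t_i = b_i·n_i / q:
  layer 1 (coarse sand): t_1 = 3.47 × 0.26 / 0.009048 = 99.71 d
  layer 2 (sandy clay): t_2 = 1.50 × 0.12 / 0.009048 = 19.89 d
  layer 3 (silty sand): t_3 = 4.76 × 0.18 / 0.009048 = 94.69 d
  layer 4 (karst limestone): t_4 = 7.05 × 0.09 / 0.009048 = 70.12 d
Total t = Σ t_i = 284.4 days.

284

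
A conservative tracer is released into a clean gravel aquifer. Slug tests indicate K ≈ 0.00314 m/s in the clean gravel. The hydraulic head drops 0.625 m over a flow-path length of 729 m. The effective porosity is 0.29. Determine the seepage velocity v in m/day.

0.802

Convert K: 0.00314 m/s × 86400 = 271.3 m/day.
Hydraulic gradient i = Δh / L = 0.625 / 729 = 0.0008573.
Darcy flux q = K · i = 271.3 × 0.0008573 = 0.2326 m/day.
Seepage velocity v = q / n_e = 0.2326 / 0.29 = 0.8020 m/day.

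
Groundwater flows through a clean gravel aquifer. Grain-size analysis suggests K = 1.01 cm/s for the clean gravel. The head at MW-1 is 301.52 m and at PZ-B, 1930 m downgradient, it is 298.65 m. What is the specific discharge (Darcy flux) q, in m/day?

Convert K: 1.01 cm/s × 864 = 872.6 m/day.
Hydraulic gradient i = (301.52 − 298.65) / 1930 = 2.87 / 1930 = 0.001487.
Specific discharge q = K · i = 872.6 × 0.001487 = 1.298 m/day.

1.30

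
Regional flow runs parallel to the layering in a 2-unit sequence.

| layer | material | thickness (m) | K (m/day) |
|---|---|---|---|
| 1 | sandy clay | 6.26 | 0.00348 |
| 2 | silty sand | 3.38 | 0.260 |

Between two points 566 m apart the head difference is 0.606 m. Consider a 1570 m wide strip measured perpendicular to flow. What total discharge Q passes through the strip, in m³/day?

Flow is parallel to layering, so each bed carries its own Darcy discharge and the transmissivities add.
Σ(K_i·b_i) = 0.00348×6.26 + 0.260×3.38 = 0.9006 m²/day.
Hydraulic gradient i = Δh / L = 0.606 / 566 = 0.001071.
Q = Σ(K_i·b_i) · W · i = 0.9006 × 1570 × 0.001071 = 1.514 m³/day.

1.51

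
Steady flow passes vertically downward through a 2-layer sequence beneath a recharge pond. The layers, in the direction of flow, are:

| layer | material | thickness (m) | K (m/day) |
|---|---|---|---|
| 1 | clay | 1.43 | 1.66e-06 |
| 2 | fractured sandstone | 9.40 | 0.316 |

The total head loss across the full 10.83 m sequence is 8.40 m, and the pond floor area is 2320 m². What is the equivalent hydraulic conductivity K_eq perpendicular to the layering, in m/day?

1.26e-05

Flow is perpendicular to layering, so the layers act in series and the equivalent K is the thickness-weighted harmonic mean.
Total thickness L = 1.43 + 9.40 = 10.83 m.
Σ(b_i/K_i) = 1.43/1.66e-06 + 9.40/0.316 = 8.615e+05 d.
K_eq = L / Σ(b_i/K_i) = 10.83 / 8.615e+05 = 1.257e-05 m/day.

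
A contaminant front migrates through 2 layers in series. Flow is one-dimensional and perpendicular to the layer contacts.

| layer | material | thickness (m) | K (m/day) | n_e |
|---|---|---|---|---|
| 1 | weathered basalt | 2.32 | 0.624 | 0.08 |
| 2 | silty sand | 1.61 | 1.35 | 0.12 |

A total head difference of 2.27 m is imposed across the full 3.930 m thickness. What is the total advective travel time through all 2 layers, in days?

0.819

With flow normal to the layers, continuity requires the same specific discharge q through every layer.
Σ(b_i/K_i) = 2.32/0.624 + 1.61/1.35 = 4.911 d.
q = Δh / Σ(b_i/K_i) = 2.27 / 4.911 = 0.4623 m/day.
In each layer the seepage velocity is v_i = q/n_i, so the layer transit time is t_i = b_i·n_i / q:
  layer 1 (weathered basalt): t_1 = 2.32 × 0.08 / 0.4623 = 0.4015 d
  layer 2 (silty sand): t_2 = 1.61 × 0.12 / 0.4623 = 0.4179 d
Total t = Σ t_i = 0.8194 days.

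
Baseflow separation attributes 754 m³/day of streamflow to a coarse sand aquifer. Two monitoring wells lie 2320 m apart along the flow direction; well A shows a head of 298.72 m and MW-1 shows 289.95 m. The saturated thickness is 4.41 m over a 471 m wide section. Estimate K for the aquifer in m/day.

Cross-sectional area A = 471 × 4.41 = 2077 m².
Hydraulic gradient i = (298.72 − 289.95) / 2320 = 8.77 / 2320 = 0.003780.
From Q = K·A·i, K = Q / (A·i) = 754 / (2077 × 0.003780) = 96.03 m/day.

96.0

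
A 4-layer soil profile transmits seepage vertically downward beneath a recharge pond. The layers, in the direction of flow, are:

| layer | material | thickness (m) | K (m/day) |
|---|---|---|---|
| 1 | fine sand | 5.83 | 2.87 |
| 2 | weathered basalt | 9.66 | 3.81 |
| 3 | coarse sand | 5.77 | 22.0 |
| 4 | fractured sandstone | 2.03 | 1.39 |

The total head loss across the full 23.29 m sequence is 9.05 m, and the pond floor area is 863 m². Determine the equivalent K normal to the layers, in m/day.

Flow is perpendicular to layering, so the layers act in series and the equivalent K is the thickness-weighted harmonic mean.
Total thickness L = 5.83 + 9.66 + 5.77 + 2.03 = 23.29 m.
Σ(b_i/K_i) = 5.83/2.87 + 9.66/3.81 + 5.77/22.0 + 2.03/1.39 = 6.289 d.
K_eq = L / Σ(b_i/K_i) = 23.29 / 6.289 = 3.703 m/day.

3.70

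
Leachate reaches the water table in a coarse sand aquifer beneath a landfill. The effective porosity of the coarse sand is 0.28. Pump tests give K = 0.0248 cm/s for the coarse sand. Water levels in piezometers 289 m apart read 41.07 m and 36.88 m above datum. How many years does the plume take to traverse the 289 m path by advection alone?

Convert K: 0.0248 cm/s × 864 = 21.43 m/day.
Hydraulic gradient i = (41.07 − 36.88) / 289 = 4.19 / 289 = 0.01450.
Darcy flux q = K · i = 21.43 × 0.01450 = 0.3107 m/day.
Seepage velocity v = q / n_e = 0.3107 / 0.28 = 1.109 m/day.
Travel time t = L / v = 289 / 1.109 = 260.5 days = 0.7132 years.

0.713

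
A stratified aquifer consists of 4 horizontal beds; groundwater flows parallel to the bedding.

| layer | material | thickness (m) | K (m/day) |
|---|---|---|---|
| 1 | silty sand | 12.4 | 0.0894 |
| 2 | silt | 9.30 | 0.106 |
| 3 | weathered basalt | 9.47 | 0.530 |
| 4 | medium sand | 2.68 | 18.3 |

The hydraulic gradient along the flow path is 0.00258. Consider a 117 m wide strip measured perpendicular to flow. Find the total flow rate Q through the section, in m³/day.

17.0

Flow is parallel to layering, so each bed carries its own Darcy discharge and the transmissivities add.
Σ(K_i·b_i) = 0.0894×12.4 + 0.106×9.30 + 0.530×9.47 + 18.3×2.68 = 56.16 m²/day.
Hydraulic gradient i = 0.00258.
Q = Σ(K_i·b_i) · W · i = 56.16 × 117 × 0.002580 = 16.95 m³/day.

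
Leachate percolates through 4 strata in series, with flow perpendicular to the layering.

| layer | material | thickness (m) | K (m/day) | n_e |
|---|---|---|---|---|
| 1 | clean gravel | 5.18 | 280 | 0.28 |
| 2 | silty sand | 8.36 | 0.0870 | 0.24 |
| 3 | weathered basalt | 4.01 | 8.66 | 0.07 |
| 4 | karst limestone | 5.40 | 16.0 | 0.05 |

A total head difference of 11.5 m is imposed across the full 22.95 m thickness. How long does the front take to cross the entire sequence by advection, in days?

With flow normal to the layers, continuity requires the same specific discharge q through every layer.
Σ(b_i/K_i) = 5.18/280 + 8.36/0.0870 + 4.01/8.66 + 5.40/16.0 = 96.91 d.
q = Δh / Σ(b_i/K_i) = 11.5 / 96.91 = 0.1187 m/day.
In each layer the seepage velocity is v_i = q/n_i, so the layer transit time is t_i = b_i·n_i / q:
  layer 1 (clean gravel): t_1 = 5.18 × 0.28 / 0.1187 = 12.22 d
  layer 2 (silty sand): t_2 = 8.36 × 0.24 / 0.1187 = 16.91 d
  layer 3 (weathered basalt): t_3 = 4.01 × 0.07 / 0.1187 = 2.365 d
  layer 4 (karst limestone): t_4 = 5.40 × 0.05 / 0.1187 = 2.275 d
Total t = Σ t_i = 33.77 days.

33.8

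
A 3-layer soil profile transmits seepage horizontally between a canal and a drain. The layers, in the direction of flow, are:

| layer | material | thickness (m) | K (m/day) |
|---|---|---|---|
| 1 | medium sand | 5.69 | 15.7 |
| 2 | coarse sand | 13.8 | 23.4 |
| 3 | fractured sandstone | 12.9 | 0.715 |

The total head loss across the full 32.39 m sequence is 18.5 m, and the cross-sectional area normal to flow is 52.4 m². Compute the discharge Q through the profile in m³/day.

Flow is perpendicular to layering, so the layers act in series and the equivalent K is the thickness-weighted harmonic mean.
Total thickness L = 5.69 + 13.8 + 12.9 = 32.39 m.
Σ(b_i/K_i) = 5.69/15.7 + 13.8/23.4 + 12.9/0.715 = 18.99 d.
K_eq = L / Σ(b_i/K_i) = 32.39 / 18.99 = 1.705 m/day.
Q = K_eq · A · (Δh/L) = 1.705 × 52.4 × (18.5/32.39) = 51.04 m³/day.

51.0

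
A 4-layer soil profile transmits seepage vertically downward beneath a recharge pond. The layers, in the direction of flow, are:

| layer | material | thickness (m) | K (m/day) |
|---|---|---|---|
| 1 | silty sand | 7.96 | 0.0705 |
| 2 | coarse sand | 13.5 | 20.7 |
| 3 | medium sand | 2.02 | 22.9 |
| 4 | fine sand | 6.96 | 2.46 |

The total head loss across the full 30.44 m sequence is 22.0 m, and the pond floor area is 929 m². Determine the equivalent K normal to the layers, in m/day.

0.261

Flow is perpendicular to layering, so the layers act in series and the equivalent K is the thickness-weighted harmonic mean.
Total thickness L = 7.96 + 13.5 + 2.02 + 6.96 = 30.44 m.
Σ(b_i/K_i) = 7.96/0.0705 + 13.5/20.7 + 2.02/22.9 + 6.96/2.46 = 116.5 d.
K_eq = L / Σ(b_i/K_i) = 30.44 / 116.5 = 0.2613 m/day.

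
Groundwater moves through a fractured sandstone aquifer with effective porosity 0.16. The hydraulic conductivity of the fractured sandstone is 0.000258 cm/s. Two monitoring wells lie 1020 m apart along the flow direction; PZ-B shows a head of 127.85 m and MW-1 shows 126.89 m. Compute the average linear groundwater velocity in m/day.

Convert K: 0.000258 cm/s × 864 = 0.2229 m/day.
Hydraulic gradient i = (127.85 − 126.89) / 1020 = 0.96 / 1020 = 0.0009412.
Darcy flux q = K · i = 0.2229 × 0.0009412 = 0.0002098 m/day.
Seepage velocity v = q / n_e = 0.0002098 / 0.16 = 0.001311 m/day.

0.00131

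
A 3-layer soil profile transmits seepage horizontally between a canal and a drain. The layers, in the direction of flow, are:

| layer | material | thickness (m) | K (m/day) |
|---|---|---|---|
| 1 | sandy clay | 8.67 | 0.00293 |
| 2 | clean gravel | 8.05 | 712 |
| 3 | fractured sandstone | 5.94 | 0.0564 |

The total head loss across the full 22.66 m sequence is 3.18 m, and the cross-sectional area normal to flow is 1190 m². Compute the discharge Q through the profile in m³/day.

1.23

Flow is perpendicular to layering, so the layers act in series and the equivalent K is the thickness-weighted harmonic mean.
Total thickness L = 8.67 + 8.05 + 5.94 = 22.66 m.
Σ(b_i/K_i) = 8.67/0.00293 + 8.05/712 + 5.94/0.0564 = 3064 d.
K_eq = L / Σ(b_i/K_i) = 22.66 / 3064 = 0.007395 m/day.
Q = K_eq · A · (Δh/L) = 0.007395 × 1190 × (3.18/22.66) = 1.235 m³/day.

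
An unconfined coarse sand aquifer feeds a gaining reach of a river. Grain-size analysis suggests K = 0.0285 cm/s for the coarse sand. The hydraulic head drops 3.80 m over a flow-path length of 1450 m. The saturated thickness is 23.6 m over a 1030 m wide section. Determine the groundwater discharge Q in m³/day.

Convert K: 0.0285 cm/s × 864 = 24.62 m/day.
Cross-sectional area A = 1030 × 23.6 = 24308 m².
Hydraulic gradient i = Δh / L = 3.80 / 1450 = 0.002621.
Darcy's law: Q = K · A · i = 24.62 × 24308 × 0.002621 = 1569 m³/day.

1570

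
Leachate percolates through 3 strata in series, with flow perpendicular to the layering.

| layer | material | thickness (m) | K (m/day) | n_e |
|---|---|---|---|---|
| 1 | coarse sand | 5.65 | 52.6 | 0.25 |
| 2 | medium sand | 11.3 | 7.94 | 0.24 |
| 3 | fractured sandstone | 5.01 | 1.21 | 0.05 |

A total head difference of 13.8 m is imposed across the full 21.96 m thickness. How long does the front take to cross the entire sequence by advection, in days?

With flow normal to the layers, continuity requires the same specific discharge q through every layer.
Σ(b_i/K_i) = 5.65/52.6 + 11.3/7.94 + 5.01/1.21 = 5.671 d.
q = Δh / Σ(b_i/K_i) = 13.8 / 5.671 = 2.433 m/day.
In each layer the seepage velocity is v_i = q/n_i, so the layer transit time is t_i = b_i·n_i / q:
  layer 1 (coarse sand): t_1 = 5.65 × 0.25 / 2.433 = 0.5805 d
  layer 2 (medium sand): t_2 = 11.3 × 0.24 / 2.433 = 1.114 d
  layer 3 (fractured sandstone): t_3 = 5.01 × 0.05 / 2.433 = 0.1029 d
Total t = Σ t_i = 1.798 days.

1.80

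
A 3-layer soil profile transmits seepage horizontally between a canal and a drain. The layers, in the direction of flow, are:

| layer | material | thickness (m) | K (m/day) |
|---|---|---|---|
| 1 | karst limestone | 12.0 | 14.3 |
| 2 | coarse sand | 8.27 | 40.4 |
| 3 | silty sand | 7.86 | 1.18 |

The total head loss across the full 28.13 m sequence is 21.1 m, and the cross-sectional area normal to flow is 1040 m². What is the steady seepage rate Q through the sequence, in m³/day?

Flow is perpendicular to layering, so the layers act in series and the equivalent K is the thickness-weighted harmonic mean.
Total thickness L = 12.0 + 8.27 + 7.86 = 28.13 m.
Σ(b_i/K_i) = 12.0/14.3 + 8.27/40.4 + 7.86/1.18 = 7.705 d.
K_eq = L / Σ(b_i/K_i) = 28.13 / 7.705 = 3.651 m/day.
Q = K_eq · A · (Δh/L) = 3.651 × 1040 × (21.1/28.13) = 2848 m³/day.

2850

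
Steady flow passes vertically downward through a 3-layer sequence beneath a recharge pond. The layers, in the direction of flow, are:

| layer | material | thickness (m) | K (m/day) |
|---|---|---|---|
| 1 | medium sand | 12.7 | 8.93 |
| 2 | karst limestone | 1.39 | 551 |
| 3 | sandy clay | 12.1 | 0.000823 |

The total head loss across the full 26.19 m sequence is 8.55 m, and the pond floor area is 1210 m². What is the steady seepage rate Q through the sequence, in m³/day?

Flow is perpendicular to layering, so the layers act in series and the equivalent K is the thickness-weighted harmonic mean.
Total thickness L = 12.7 + 1.39 + 12.1 = 26.19 m.
Σ(b_i/K_i) = 12.7/8.93 + 1.39/551 + 12.1/0.000823 = 14704 d.
K_eq = L / Σ(b_i/K_i) = 26.19 / 14704 = 0.001781 m/day.
Q = K_eq · A · (Δh/L) = 0.001781 × 1210 × (8.55/26.19) = 0.7036 m³/day.

0.704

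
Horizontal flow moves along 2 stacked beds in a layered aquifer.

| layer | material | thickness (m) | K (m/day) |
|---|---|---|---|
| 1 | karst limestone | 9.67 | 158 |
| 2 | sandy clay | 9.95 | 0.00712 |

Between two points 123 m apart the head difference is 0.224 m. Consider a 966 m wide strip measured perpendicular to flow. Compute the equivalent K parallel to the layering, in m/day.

77.9

Flow is parallel to layering, so each bed carries its own Darcy discharge and the transmissivities add.
Σ(K_i·b_i) = 158×9.67 + 0.00712×9.95 = 1528 m²/day.
Total thickness b = 19.62 m, so K_eq = Σ(K_i·b_i)/b = 77.88 m/day.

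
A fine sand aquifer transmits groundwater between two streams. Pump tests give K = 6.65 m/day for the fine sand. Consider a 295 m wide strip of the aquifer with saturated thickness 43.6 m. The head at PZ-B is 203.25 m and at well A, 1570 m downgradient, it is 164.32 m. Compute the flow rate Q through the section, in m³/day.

Cross-sectional area A = 295 × 43.6 = 12862 m².
Hydraulic gradient i = (203.25 − 164.32) / 1570 = 38.93 / 1570 = 0.02480.
Darcy's law: Q = K · A · i = 6.650 × 12862 × 0.02480 = 2121 m³/day.

2120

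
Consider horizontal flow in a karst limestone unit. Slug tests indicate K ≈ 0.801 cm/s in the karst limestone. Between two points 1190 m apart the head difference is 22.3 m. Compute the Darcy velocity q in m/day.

13.0

Convert K: 0.801 cm/s × 864 = 692.1 m/day.
Hydraulic gradient i = Δh / L = 22.3 / 1190 = 0.01874.
Specific discharge q = K · i = 692.1 × 0.01874 = 12.97 m/day.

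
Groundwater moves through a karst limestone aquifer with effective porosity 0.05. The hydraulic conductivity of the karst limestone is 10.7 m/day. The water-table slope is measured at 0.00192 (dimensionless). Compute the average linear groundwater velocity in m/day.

Hydraulic gradient i = 0.00192.
Darcy flux q = K · i = 10.70 × 0.001920 = 0.02054 m/day.
Seepage velocity v = q / n_e = 0.02054 / 0.05 = 0.4109 m/day.

0.411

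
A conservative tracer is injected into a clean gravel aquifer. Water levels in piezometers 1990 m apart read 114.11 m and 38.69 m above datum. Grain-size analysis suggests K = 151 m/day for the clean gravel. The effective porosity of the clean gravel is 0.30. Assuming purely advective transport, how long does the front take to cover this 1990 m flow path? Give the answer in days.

104

Hydraulic gradient i = (114.11 − 38.69) / 1990 = 75.42 / 1990 = 0.03790.
Darcy flux q = K · i = 151.0 × 0.03790 = 5.723 m/day.
Seepage velocity v = q / n_e = 5.723 / 0.30 = 19.08 m/day.
Travel time t = L / v = 1990 / 19.08 = 104.3 days.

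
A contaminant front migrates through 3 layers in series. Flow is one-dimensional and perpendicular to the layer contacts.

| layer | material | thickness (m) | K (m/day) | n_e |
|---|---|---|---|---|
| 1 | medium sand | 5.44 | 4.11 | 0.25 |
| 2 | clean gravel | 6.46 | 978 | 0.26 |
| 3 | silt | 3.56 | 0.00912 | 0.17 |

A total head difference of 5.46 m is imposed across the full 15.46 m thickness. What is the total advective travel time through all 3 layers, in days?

With flow normal to the layers, continuity requires the same specific discharge q through every layer.
Σ(b_i/K_i) = 5.44/4.11 + 6.46/978 + 3.56/0.00912 = 391.7 d.
q = Δh / Σ(b_i/K_i) = 5.46 / 391.7 = 0.01394 m/day.
In each layer the seepage velocity is v_i = q/n_i, so the layer transit time is t_i = b_i·n_i / q:
  layer 1 (medium sand): t_1 = 5.44 × 0.25 / 0.01394 = 97.56 d
  layer 2 (clean gravel): t_2 = 6.46 × 0.26 / 0.01394 = 120.5 d
  layer 3 (silt): t_3 = 3.56 × 0.17 / 0.01394 = 43.41 d
Total t = Σ t_i = 261.5 days.

261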